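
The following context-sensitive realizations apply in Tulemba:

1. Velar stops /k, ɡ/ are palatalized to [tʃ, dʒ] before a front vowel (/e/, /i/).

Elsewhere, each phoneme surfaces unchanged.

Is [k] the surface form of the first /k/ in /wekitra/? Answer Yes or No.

/k/ meets the environment for rule 1 (before a front vowel) → [tʃ].
The actual realization is [tʃ], not [k].

No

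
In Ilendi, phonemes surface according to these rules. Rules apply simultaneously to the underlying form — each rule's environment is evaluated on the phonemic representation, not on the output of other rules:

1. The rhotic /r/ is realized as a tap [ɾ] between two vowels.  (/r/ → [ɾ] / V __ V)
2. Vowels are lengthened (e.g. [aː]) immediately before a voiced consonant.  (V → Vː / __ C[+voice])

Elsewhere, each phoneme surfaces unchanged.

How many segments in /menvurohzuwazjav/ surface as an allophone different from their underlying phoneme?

6

Segments that undergo a rule: /e/ → [eː] (rule 2); /u/ → [uː] (rule 2); /r/ → [ɾ] (rule 1); /u/ → [uː] (rule 2); /a/ → [aː] (rule 2); /a/ → [aː] (rule 2).
All other segments surface unchanged.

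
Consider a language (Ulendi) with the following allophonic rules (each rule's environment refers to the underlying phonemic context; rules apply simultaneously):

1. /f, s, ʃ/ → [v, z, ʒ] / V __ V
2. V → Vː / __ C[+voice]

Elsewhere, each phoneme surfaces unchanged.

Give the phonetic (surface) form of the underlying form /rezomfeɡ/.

[reːzoːmfeːɡ]

/r/ (word-initial) is unaffected → [r].
/e/ (between /r/ and /z/) occurs before a voiced consonant → [eː] by rule 2.
/z/ — not in any rule's target class → [z].
Rule 2 applies to /o/ (between /z/ and /m/: before a voiced consonant) → [oː].
/m/ — not in any rule's target class → [m].
/f/ — between /m/ and /e/; rule 1 does not apply here → [f].
/e/ meets the environment for rule 2 (before a voiced consonant) → [eː].
/ɡ/ (word-final) is unaffected → [ɡ].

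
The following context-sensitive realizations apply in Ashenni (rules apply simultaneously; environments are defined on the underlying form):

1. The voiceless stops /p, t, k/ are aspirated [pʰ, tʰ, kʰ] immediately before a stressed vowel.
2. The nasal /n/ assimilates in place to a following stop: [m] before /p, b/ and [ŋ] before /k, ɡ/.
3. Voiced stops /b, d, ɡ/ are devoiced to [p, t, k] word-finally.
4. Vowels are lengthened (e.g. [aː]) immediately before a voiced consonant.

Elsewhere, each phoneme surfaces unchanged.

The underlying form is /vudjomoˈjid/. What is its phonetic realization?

[vuːdjoːmoːˈjiːt]

Rule 4 applies to /u/ (between /v/ and /d/: before a voiced consonant) → [uː].
/d/ (between /u/ and /j/): rule 3 targets it, but not word-finally → unchanged [d].
/o/ meets the environment for rule 4 (before a voiced consonant) → [oː].
Rule 4 applies to /o/ (between /m/ and /j/: before a voiced consonant) → [oː].
/i/ (between /j/ and /d/) occurs before a voiced consonant → [iː] by rule 4.
/d/ (word-final): word-finally, so rule 3 applies → [t].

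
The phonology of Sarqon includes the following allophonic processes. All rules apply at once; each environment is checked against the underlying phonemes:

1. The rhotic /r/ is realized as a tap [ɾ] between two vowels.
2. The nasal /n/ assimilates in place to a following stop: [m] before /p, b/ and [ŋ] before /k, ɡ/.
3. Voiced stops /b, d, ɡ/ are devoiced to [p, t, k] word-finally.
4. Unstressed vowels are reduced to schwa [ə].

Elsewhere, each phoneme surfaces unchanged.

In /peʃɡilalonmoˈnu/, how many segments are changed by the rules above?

5

Segments that undergo a rule: /e/ → [ə] (rule 4); /i/ → [ə] (rule 4); /a/ → [ə] (rule 4); /o/ → [ə] (rule 4); /o/ → [ə] (rule 4).
All other segments surface unchanged.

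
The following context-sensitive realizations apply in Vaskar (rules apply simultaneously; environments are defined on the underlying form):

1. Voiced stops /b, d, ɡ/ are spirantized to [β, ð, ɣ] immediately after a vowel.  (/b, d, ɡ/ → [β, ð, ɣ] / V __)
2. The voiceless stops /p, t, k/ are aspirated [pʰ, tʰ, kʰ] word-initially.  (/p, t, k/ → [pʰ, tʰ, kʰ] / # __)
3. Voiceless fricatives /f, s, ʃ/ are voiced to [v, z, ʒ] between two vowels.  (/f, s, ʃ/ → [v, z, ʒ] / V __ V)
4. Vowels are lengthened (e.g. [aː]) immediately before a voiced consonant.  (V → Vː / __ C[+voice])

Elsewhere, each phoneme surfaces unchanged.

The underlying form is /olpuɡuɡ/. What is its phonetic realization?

/o/ (word-initial) occurs before a voiced consonant → [oː] by rule 4.
/l/ stays [l].
/p/ — between /l/ and /u/; rule 2 does not apply here → [p].
/u/ meets the environment for rule 4 (before a voiced consonant) → [uː].
Rule 1 applies to /ɡ/ (between /u/ and /u/: immediately after a vowel) → [ɣ].
/u/ meets the environment for rule 4 (before a voiced consonant) → [uː].
/ɡ/ (word-final): immediately after a vowel, so rule 1 applies → [ɣ].

[oːlpuːɣuːɣ]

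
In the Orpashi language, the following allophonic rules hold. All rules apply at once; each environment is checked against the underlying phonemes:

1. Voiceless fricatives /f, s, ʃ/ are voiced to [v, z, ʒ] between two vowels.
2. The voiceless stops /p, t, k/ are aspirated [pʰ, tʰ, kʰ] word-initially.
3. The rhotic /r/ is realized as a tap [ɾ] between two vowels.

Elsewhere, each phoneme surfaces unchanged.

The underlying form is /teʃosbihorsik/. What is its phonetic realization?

/t/ (word-initial) occurs word-initially → [tʰ] by rule 2.
/e/ (between /t/ and /ʃ/): no rule targets it → [e].
/ʃ/ (between /e/ and /o/): between two vowels, so rule 1 applies → [ʒ].
/o/ stays [o].
/s/ — between /o/ and /b/; rule 1 does not apply here → [s].
/b/ (between /s/ and /i/) is unaffected → [b].
/i/ — not in any rule's target class → [i].
/h/ (between /i/ and /o/): no rule targets it → [h].
/o/ (between /h/ and /r/): no rule targets it → [o].
/r/ (between /o/ and /s/) is in the target of rule 3 but the environment (between two vowels) is not met → [r].
/s/ (between /r/ and /i/): rule 1 targets it, but not between two vowels → unchanged [s].
/i/ — not in any rule's target class → [i].
/k/ (word-final): rule 2 targets it, but not word-initially → unchanged [k].

[tʰeʒosbihorsik]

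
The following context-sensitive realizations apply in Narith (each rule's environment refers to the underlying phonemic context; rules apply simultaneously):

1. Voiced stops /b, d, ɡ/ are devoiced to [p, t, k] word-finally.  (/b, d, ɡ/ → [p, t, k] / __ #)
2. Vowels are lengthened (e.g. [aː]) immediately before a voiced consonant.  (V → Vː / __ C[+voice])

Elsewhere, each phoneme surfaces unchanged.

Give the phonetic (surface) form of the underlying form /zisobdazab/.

[zisoːbdaːzaːp]

/z/ stays [z].
/i/ (between /z/ and /s/) is in the target of rule 2 but the environment (before a voiced consonant) is not met → [i].
/s/ — not in any rule's target class → [s].
/o/ (between /s/ and /b/): before a voiced consonant, so rule 2 applies → [oː].
/b/ (between /o/ and /d/): rule 1 targets it, but not word-finally → unchanged [b].
/d/ (between /b/ and /a/) fails the environment for rule 1, so it stays [d].
/a/ (between /d/ and /z/) occurs before a voiced consonant → [aː] by rule 2.
/z/ — not in any rule's target class → [z].
/a/ — between /z/ and /b/, before a voiced consonant — surfaces as [aː] (rule 2).
/b/ (word-final): word-finally, so rule 1 applies → [p].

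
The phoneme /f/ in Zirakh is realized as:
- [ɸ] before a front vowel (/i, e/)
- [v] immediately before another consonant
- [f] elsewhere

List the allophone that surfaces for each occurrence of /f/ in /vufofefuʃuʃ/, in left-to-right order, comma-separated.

[f], [ɸ], [f]

Occurrence 1 (position 3): no conditioning environment matches → elsewhere allophone [f].
Occurrence 2 (position 5): before a front vowel (/i, e/) → [ɸ].
Occurrence 3 (position 7): no conditioning environment matches → elsewhere allophone [f].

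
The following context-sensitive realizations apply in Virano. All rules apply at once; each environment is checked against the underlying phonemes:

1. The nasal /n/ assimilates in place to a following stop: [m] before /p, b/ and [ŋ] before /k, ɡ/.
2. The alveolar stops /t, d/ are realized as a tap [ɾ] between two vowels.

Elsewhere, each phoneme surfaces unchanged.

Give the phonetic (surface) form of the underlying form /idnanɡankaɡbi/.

/i/ (word-initial) is unaffected → [i].
/d/ (between /i/ and /n/) is in the target of rule 2 but the environment (between two vowels) is not met → [d].
/n/ — between /d/ and /a/; rule 1 does not apply here → [n].
/a/ (between /n/ and /n/): no rule targets it → [a].
Rule 1 applies to /n/ (between /a/ and /ɡ/: before a labial or velar stop) → [ŋ].
/ɡ/ — not in any rule's target class → [ɡ].
/a/ stays [a].
Rule 1 applies to /n/ (between /a/ and /k/: before a labial or velar stop) → [ŋ].
/k/ (between /n/ and /a/): no rule targets it → [k].
/a/ (between /k/ and /ɡ/) is unaffected → [a].
/ɡ/ — not in any rule's target class → [ɡ].
/b/ (between /ɡ/ and /i/): no rule targets it → [b].
/i/ — not in any rule's target class → [i].

[idnaŋɡaŋkaɡbi]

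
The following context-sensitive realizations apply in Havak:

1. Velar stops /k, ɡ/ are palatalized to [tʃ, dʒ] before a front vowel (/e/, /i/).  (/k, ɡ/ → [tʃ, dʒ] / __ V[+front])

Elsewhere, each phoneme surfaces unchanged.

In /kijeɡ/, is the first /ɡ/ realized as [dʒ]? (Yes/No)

No

/ɡ/ (word-final): rule 1 targets it, but not before a front vowel → unchanged [ɡ].
The actual realization is [ɡ], not [dʒ].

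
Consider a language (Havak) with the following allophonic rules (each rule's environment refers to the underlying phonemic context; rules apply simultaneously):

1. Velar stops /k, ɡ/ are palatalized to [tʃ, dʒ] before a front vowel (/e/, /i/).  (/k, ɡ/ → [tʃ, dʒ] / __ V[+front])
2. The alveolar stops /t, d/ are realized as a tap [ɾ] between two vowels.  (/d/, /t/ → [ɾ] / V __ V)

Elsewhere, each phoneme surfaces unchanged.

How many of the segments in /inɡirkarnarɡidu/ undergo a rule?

3

Segments that undergo a rule: /ɡ/ → [dʒ] (rule 1); /ɡ/ → [dʒ] (rule 1); /d/ → [ɾ] (rule 2).
All other segments surface unchanged.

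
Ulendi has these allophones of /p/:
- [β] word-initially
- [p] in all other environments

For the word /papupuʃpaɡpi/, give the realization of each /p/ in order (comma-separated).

Occurrence 1 (position 1): word-initially → [β].
Occurrence 2 (position 3): no conditioning environment matches → elsewhere allophone [p].
Occurrence 3 (position 5): no conditioning environment matches → elsewhere allophone [p].
Occurrence 4 (position 8): no conditioning environment matches → elsewhere allophone [p].
Occurrence 5 (position 11): no conditioning environment matches → elsewhere allophone [p].

[β], [p], [p], [p], [p]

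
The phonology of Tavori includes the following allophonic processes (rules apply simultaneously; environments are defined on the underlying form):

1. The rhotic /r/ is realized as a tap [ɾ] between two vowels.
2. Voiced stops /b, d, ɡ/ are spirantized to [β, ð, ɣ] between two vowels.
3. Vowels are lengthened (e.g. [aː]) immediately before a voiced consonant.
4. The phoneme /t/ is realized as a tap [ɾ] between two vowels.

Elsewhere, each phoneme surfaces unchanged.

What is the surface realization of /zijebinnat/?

[ziːjeːβiːnnat]

/z/ — not in any rule's target class → [z].
/i/ (between /z/ and /j/) occurs before a voiced consonant → [iː] by rule 3.
/j/ — not in any rule's target class → [j].
/e/ (between /j/ and /b/) occurs before a voiced consonant → [eː] by rule 3.
/b/ (between /e/ and /i/): between two vowels, so rule 2 applies → [β].
/i/ (between /b/ and /n/): before a voiced consonant, so rule 3 applies → [iː].
/n/ stays [n].
/n/ (between /n/ and /a/): no rule targets it → [n].
/a/ (between /n/ and /t/) is in the target of rule 3 but the environment (before a voiced consonant) is not met → [a].
/t/ (word-final) is in the target of rule 4 but the environment (between two vowels) is not met → [t].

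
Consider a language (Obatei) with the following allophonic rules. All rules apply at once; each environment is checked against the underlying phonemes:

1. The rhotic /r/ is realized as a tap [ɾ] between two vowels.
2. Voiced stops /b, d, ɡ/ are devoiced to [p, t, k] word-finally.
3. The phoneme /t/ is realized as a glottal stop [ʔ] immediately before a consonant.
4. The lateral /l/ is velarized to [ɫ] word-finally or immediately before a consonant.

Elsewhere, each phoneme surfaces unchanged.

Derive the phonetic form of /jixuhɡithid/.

/ɡ/ (between /h/ and /i/) is in the target of rule 2 but the environment (word-finally) is not met → [ɡ].
/t/ — between /i/ and /h/, immediately before a consonant — surfaces as [ʔ] (rule 3).
/d/ (word-final) occurs word-finally → [t] by rule 2.

[jixuhɡiʔhit]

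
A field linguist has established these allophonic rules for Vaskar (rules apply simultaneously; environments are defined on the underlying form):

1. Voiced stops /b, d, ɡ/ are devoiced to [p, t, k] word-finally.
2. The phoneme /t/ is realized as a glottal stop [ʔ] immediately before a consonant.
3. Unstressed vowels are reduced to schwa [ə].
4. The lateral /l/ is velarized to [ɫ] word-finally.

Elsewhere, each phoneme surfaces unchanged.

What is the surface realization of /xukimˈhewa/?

/x/ (word-initial): no rule targets it → [x].
/u/ (between /x/ and /k/): in an unstressed syllable, so rule 3 applies → [ə].
/k/ (between /u/ and /i/) is unaffected → [k].
/i/ (between /k/ and /m/) occurs in an unstressed syllable → [ə] by rule 3.
/m/ — not in any rule's target class → [m].
/h/ (between /m/ and /e/): no rule targets it → [h].
/e/ — between /h/ and /w/; rule 3 does not apply here → [e].
/w/ — not in any rule's target class → [w].
/a/ meets the environment for rule 3 (in an unstressed syllable) → [ə].

[xəkəmˈhewə]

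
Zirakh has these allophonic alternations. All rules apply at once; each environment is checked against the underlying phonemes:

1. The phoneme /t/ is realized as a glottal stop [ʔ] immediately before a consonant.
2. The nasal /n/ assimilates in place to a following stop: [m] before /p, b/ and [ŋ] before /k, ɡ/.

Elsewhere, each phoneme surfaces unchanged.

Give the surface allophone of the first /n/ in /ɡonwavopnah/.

[n]

/n/ (between /o/ and /w/): rule 2 targets it, but not before a labial or velar stop → unchanged [n].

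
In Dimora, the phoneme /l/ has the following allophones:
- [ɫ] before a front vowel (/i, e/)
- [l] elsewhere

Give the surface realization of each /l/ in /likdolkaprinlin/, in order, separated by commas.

Occurrence 1 (position 1): before a front vowel (/i, e/) → [ɫ].
Occurrence 2 (position 6): no conditioning environment matches → elsewhere allophone [l].
Occurrence 3 (position 13): before a front vowel (/i, e/) → [ɫ].

[ɫ], [l], [ɫ]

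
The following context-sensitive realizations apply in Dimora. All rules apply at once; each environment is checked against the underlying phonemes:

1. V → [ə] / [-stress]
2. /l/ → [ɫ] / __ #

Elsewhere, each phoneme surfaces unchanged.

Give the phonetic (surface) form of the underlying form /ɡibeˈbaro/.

[ɡəbəˈbarə]

/ɡ/ stays [ɡ].
/i/ (between /ɡ/ and /b/) occurs in an unstressed syllable → [ə] by rule 1.
/b/ (between /i/ and /e/) is unaffected → [b].
/e/ (between /b/ and /b/): in an unstressed syllable, so rule 1 applies → [ə].
/b/ stays [b].
/a/ — between /b/ and /r/; rule 1 does not apply here → [a].
/r/ stays [r].
/o/ (word-final): in an unstressed syllable, so rule 1 applies → [ə].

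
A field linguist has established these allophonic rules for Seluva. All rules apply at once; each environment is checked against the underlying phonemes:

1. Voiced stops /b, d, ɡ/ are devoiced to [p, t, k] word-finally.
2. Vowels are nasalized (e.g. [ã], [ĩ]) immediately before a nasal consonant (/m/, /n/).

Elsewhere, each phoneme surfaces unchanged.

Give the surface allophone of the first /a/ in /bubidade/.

/a/ (between /d/ and /d/): rule 2 targets it, but not before a nasal consonant → unchanged [a].

[a]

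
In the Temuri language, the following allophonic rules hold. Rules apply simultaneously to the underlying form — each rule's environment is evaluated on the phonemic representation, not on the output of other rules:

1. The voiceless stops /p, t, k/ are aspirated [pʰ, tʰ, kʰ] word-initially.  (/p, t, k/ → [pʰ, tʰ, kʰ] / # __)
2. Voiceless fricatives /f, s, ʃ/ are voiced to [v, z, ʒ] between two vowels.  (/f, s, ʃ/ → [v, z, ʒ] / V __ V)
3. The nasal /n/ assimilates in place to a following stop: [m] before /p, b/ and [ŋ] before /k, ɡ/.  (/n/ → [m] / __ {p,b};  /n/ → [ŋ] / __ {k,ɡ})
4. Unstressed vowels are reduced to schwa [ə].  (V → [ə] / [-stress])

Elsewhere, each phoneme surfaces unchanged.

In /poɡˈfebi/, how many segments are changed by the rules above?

Segments that undergo a rule: /p/ → [pʰ] (rule 1); /o/ → [ə] (rule 4); /i/ → [ə] (rule 4).
All other segments surface unchanged.

3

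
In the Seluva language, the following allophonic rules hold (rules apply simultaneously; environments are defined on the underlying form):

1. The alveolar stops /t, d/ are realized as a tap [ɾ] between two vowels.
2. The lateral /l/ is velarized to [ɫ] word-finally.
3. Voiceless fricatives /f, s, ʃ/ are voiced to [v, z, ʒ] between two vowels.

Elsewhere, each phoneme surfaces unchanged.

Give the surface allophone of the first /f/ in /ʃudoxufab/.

/f/ meets the environment for rule 3 (between two vowels) → [v].

[v]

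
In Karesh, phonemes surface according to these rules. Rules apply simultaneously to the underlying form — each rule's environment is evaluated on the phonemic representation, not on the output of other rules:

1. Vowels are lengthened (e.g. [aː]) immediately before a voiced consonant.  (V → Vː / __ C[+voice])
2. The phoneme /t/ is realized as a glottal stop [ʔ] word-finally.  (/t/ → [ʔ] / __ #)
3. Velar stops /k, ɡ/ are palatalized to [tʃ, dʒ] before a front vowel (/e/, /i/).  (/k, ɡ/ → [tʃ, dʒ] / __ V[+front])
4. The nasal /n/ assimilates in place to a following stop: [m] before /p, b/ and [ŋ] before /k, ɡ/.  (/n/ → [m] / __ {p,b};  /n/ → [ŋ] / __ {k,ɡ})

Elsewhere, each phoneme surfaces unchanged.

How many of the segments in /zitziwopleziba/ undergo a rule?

Segments that undergo a rule: /i/ → [iː] (rule 1); /e/ → [eː] (rule 1); /i/ → [iː] (rule 1).
All other segments surface unchanged.

3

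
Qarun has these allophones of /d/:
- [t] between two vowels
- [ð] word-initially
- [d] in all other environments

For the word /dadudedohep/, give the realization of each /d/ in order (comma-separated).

Occurrence 1 (position 1): word-initially → [ð].
Occurrence 2 (position 3): between two vowels → [t].
Occurrence 3 (position 5): between two vowels → [t].
Occurrence 4 (position 7): between two vowels → [t].

[ð], [t], [t], [t]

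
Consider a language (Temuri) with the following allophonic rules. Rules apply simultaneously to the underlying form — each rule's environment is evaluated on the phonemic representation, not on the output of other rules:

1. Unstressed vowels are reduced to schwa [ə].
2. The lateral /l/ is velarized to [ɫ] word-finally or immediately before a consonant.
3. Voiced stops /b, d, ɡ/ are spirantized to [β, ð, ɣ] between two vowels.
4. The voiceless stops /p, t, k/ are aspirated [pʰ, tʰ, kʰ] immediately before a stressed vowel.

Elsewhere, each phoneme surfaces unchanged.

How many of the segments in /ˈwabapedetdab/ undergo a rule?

Segments that undergo a rule: /b/ → [β] (rule 3); /a/ → [ə] (rule 1); /e/ → [ə] (rule 1); /d/ → [ð] (rule 3); /e/ → [ə] (rule 1); /a/ → [ə] (rule 1).
All other segments surface unchanged.

6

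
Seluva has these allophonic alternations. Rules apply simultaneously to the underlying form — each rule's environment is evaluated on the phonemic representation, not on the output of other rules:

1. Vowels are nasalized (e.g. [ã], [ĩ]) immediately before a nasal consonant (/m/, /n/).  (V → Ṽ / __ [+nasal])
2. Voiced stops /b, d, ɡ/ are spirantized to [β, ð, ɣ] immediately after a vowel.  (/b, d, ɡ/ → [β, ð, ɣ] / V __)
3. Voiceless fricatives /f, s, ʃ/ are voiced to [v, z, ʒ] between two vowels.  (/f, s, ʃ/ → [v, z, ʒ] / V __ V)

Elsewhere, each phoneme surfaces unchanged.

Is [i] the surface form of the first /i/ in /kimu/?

No

/i/ (between /k/ and /m/): before a nasal consonant, so rule 1 applies → [ĩ].
The actual realization is [ĩ], not [i].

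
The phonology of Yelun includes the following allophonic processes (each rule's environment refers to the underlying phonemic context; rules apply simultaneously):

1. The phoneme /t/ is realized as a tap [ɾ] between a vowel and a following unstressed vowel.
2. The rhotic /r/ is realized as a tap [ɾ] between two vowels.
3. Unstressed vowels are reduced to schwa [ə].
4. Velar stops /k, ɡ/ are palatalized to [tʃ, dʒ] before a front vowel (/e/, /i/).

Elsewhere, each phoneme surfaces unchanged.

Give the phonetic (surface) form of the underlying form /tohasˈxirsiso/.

[təhəsˈxirsəsə]

/t/ — word-initial; rule 1 does not apply here → [t].
/o/ meets the environment for rule 3 (in an unstressed syllable) → [ə].
/h/ (between /o/ and /a/) is unaffected → [h].
/a/ — between /h/ and /s/, in an unstressed syllable — surfaces as [ə] (rule 3).
/s/ — not in any rule's target class → [s].
/x/ — not in any rule's target class → [x].
/i/ — between /x/ and /r/; rule 3 does not apply here → [i].
/r/ (between /i/ and /s/): rule 2 targets it, but not between two vowels → unchanged [r].
/s/ — not in any rule's target class → [s].
/i/ (between /s/ and /s/) occurs in an unstressed syllable → [ə] by rule 3.
/s/ — not in any rule's target class → [s].
/o/ meets the environment for rule 3 (in an unstressed syllable) → [ə].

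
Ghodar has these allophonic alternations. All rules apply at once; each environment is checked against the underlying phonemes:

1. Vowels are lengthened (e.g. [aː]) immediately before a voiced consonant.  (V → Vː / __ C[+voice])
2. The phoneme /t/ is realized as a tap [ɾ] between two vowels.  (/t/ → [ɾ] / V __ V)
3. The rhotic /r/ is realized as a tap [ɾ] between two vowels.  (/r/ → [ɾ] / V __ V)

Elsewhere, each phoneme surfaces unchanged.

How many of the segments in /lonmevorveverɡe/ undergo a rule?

5

Segments that undergo a rule: /o/ → [oː] (rule 1); /e/ → [eː] (rule 1); /o/ → [oː] (rule 1); /e/ → [eː] (rule 1); /e/ → [eː] (rule 1).
All other segments surface unchanged.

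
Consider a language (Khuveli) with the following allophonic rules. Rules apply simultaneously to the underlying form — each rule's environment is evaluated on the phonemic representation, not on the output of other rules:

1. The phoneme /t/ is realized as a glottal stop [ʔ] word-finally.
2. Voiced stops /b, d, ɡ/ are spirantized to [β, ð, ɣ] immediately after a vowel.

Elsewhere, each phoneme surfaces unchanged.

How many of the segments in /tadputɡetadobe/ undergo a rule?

Segments that undergo a rule: /d/ → [ð] (rule 2); /d/ → [ð] (rule 2); /b/ → [β] (rule 2).
All other segments surface unchanged.

3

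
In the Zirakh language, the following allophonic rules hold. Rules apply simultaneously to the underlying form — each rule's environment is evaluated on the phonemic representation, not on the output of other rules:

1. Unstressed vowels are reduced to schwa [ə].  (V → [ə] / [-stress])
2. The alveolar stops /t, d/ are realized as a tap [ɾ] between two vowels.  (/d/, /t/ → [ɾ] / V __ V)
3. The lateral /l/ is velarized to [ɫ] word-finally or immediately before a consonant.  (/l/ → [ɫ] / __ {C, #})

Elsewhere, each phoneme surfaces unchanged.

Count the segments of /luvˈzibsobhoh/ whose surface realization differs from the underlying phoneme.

Segments that undergo a rule: /u/ → [ə] (rule 1); /o/ → [ə] (rule 1); /o/ → [ə] (rule 1).
All other segments surface unchanged.

3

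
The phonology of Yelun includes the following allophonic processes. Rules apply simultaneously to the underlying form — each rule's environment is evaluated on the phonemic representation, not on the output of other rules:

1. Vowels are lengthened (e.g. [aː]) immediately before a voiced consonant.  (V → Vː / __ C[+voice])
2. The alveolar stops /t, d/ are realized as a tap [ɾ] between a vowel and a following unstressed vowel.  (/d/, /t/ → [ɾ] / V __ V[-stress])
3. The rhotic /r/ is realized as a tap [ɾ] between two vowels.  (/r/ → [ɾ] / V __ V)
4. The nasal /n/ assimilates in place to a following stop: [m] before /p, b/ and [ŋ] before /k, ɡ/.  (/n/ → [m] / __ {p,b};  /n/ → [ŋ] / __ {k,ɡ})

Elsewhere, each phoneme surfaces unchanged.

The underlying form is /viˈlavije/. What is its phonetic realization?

/v/ (word-initial): no rule targets it → [v].
/i/ (between /v/ and /l/): before a voiced consonant, so rule 1 applies → [iː].
/l/ stays [l].
Rule 1 applies to /a/ (between /l/ and /v/: before a voiced consonant) → [aː].
/v/ (between /a/ and /i/) is unaffected → [v].
/i/ — between /v/ and /j/, before a voiced consonant — surfaces as [iː] (rule 1).
/j/ — not in any rule's target class → [j].
/e/ (word-final) is in the target of rule 1 but the environment (before a voiced consonant) is not met → [e].

[viːˈlaːviːje]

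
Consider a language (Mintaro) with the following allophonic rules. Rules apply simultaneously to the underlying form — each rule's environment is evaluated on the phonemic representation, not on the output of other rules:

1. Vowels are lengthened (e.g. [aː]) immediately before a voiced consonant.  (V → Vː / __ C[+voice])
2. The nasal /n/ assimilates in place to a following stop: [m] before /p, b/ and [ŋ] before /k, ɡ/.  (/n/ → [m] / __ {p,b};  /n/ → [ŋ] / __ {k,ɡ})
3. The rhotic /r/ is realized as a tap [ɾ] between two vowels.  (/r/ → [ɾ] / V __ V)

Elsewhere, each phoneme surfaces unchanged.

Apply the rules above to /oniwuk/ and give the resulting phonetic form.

/o/ meets the environment for rule 1 (before a voiced consonant) → [oː].
/n/ (between /o/ and /i/) is in the target of rule 2 but the environment (before a labial or velar stop) is not met → [n].
/i/ — between /n/ and /w/, before a voiced consonant — surfaces as [iː] (rule 1).
/w/ stays [w].
/u/ (between /w/ and /k/) fails the environment for rule 1, so it stays [u].
/k/ (word-final): no rule targets it → [k].

[oːniːwuk]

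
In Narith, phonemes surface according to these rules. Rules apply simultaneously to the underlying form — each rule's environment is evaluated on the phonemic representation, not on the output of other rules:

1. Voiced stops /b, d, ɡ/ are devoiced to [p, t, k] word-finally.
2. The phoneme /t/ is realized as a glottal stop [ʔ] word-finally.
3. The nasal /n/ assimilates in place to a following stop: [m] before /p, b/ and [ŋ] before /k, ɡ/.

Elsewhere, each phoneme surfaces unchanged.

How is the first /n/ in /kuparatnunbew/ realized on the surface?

/n/ (between /t/ and /u/): rule 3 targets it, but not before a labial or velar stop → unchanged [n].

[n]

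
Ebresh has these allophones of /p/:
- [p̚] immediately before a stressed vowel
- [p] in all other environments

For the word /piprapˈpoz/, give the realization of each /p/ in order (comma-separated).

Occurrence 1 (position 1): no conditioning environment matches → elsewhere allophone [p].
Occurrence 2 (position 3): no conditioning environment matches → elsewhere allophone [p].
Occurrence 3 (position 6): no conditioning environment matches → elsewhere allophone [p].
Occurrence 4 (position 7): immediately before a stressed vowel → [p̚].

[p], [p], [p], [p̚]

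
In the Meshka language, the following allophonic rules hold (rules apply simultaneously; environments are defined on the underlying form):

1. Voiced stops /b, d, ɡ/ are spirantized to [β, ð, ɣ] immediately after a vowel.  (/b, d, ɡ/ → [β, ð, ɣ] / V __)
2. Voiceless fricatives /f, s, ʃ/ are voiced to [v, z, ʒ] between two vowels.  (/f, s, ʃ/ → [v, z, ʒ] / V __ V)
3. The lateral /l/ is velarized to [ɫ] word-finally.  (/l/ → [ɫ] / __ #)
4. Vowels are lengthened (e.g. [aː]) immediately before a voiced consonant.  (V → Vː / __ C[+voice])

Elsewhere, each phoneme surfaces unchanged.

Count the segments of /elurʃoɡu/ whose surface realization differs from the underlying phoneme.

4

Segments that undergo a rule: /e/ → [eː] (rule 4); /u/ → [uː] (rule 4); /o/ → [oː] (rule 4); /ɡ/ → [ɣ] (rule 1).
All other segments surface unchanged.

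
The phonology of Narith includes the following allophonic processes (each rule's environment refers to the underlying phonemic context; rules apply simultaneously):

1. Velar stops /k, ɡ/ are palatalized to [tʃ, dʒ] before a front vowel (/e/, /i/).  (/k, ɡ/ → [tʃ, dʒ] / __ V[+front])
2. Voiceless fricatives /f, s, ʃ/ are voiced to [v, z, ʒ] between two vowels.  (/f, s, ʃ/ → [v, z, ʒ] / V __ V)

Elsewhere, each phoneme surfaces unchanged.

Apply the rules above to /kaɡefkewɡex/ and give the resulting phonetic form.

/k/ (word-initial): rule 1 targets it, but not before a front vowel → unchanged [k].
/ɡ/ (between /a/ and /e/) occurs before a front vowel → [dʒ] by rule 1.
/f/ — between /e/ and /k/; rule 2 does not apply here → [f].
/k/ meets the environment for rule 1 (before a front vowel) → [tʃ].
Rule 1 applies to /ɡ/ (between /w/ and /e/: before a front vowel) → [dʒ].

[kadʒeftʃewdʒex]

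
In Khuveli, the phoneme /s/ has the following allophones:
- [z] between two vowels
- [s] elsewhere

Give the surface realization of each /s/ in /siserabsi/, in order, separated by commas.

[s], [z], [s]

Occurrence 1 (position 1): no conditioning environment matches → elsewhere allophone [s].
Occurrence 2 (position 3): between two vowels → [z].
Occurrence 3 (position 8): no conditioning environment matches → elsewhere allophone [s].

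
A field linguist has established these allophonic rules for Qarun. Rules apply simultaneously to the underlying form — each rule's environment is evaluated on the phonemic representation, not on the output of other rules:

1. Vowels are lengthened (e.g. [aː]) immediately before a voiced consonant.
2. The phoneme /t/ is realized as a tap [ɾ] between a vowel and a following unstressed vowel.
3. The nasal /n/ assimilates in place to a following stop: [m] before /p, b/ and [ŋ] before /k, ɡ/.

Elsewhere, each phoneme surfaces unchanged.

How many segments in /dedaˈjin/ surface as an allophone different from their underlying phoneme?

3

Segments that undergo a rule: /e/ → [eː] (rule 1); /a/ → [aː] (rule 1); /i/ → [iː] (rule 1).
All other segments surface unchanged.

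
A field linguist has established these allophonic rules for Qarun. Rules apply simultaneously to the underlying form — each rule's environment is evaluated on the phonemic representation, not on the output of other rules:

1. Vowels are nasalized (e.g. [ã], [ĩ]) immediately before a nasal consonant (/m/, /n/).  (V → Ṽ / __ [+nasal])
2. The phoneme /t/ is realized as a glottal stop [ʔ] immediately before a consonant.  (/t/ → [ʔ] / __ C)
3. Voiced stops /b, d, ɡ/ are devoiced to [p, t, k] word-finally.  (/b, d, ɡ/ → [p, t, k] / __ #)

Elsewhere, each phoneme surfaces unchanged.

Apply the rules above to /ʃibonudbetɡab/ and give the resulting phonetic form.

[ʃibõnudbeʔɡap]

/i/ (between /ʃ/ and /b/) fails the environment for rule 1, so it stays [i].
/b/ (between /i/ and /o/) fails the environment for rule 3, so it stays [b].
/o/ meets the environment for rule 1 (before a nasal consonant) → [õ].
/u/ (between /n/ and /d/): rule 1 targets it, but not before a nasal consonant → unchanged [u].
/d/ (between /u/ and /b/) fails the environment for rule 3, so it stays [d].
/b/ — between /d/ and /e/; rule 3 does not apply here → [b].
/e/ (between /b/ and /t/) is in the target of rule 1 but the environment (before a nasal consonant) is not met → [e].
/t/ (between /e/ and /ɡ/) occurs immediately before a consonant → [ʔ] by rule 2.
/ɡ/ — between /t/ and /a/; rule 3 does not apply here → [ɡ].
/a/ — between /ɡ/ and /b/; rule 1 does not apply here → [a].
/b/ (word-final) occurs word-finally → [p] by rule 3.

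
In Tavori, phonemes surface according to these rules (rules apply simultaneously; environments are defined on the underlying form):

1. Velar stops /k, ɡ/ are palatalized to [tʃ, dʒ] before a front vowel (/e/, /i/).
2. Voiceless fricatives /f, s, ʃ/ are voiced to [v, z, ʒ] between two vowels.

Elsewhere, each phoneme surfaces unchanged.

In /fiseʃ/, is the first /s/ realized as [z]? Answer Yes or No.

Yes

/s/ meets the environment for rule 2 (between two vowels) → [z].
The actual realization is [z], which matches [z].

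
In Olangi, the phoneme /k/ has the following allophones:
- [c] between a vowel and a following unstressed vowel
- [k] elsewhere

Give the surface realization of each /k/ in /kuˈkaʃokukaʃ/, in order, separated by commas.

Occurrence 1 (position 1): no conditioning environment matches → elsewhere allophone [k].
Occurrence 2 (position 3): no conditioning environment matches → elsewhere allophone [k].
Occurrence 3 (position 7): between a vowel and a following unstressed vowel → [c].
Occurrence 4 (position 9): between a vowel and a following unstressed vowel → [c].

[k], [k], [c], [c]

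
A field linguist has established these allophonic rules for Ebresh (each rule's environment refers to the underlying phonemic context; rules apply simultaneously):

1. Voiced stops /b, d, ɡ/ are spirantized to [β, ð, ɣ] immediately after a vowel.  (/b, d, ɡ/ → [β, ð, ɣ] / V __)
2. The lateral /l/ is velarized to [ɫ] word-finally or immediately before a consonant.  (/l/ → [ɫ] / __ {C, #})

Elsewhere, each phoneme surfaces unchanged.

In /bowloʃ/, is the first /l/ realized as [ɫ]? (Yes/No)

No

/l/ (between /w/ and /o/) fails the environment for rule 2, so it stays [l].
The actual realization is [l], not [ɫ].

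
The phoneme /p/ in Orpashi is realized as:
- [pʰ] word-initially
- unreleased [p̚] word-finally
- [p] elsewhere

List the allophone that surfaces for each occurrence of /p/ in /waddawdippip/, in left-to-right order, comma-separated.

[p], [p], [p̚]

Occurrence 1 (position 9): no conditioning environment matches → elsewhere allophone [p].
Occurrence 2 (position 10): no conditioning environment matches → elsewhere allophone [p].
Occurrence 3 (position 12): word-finally → [p̚].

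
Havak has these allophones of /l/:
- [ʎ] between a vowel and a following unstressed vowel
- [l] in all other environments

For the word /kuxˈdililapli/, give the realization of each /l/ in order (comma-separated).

Occurrence 1 (position 6): between a vowel and a following unstressed vowel → [ʎ].
Occurrence 2 (position 8): between a vowel and a following unstressed vowel → [ʎ].
Occurrence 3 (position 11): no conditioning environment matches → elsewhere allophone [l].

[ʎ], [ʎ], [l]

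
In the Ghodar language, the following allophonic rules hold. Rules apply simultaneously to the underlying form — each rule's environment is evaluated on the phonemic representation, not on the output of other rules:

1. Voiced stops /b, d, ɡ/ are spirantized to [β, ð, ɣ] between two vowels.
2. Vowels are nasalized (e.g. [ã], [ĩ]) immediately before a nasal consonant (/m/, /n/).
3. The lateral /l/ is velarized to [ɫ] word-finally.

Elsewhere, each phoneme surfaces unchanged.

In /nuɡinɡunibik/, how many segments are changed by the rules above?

Segments that undergo a rule: /ɡ/ → [ɣ] (rule 1); /i/ → [ĩ] (rule 2); /u/ → [ũ] (rule 2); /b/ → [β] (rule 1).
All other segments surface unchanged.

4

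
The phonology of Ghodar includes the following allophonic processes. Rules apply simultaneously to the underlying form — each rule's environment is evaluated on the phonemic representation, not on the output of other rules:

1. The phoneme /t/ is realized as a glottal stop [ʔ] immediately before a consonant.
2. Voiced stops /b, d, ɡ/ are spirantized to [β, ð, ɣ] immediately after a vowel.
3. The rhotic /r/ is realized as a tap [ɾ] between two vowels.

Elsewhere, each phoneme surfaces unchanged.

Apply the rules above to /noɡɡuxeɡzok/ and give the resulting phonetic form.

[noɣɡuxeɣzok]

/n/ (word-initial): no rule targets it → [n].
/o/ (between /n/ and /ɡ/) is unaffected → [o].
/ɡ/ (between /o/ and /ɡ/) occurs immediately after a vowel → [ɣ] by rule 2.
/ɡ/ (between /ɡ/ and /u/): rule 2 targets it, but not immediately after a vowel → unchanged [ɡ].
/u/ — not in any rule's target class → [u].
/x/ (between /u/ and /e/): no rule targets it → [x].
/e/ stays [e].
/ɡ/ — between /e/ and /z/, immediately after a vowel — surfaces as [ɣ] (rule 2).
/z/ stays [z].
/o/ stays [o].
/k/ stays [k].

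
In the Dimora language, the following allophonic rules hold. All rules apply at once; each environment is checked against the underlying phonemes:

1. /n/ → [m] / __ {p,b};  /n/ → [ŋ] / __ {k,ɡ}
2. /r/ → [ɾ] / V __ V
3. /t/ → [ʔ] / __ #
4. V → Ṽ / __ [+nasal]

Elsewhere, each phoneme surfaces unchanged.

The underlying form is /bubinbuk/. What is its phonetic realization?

[bubĩmbuk]

/b/ — not in any rule's target class → [b].
/u/ (between /b/ and /b/): rule 4 targets it, but not before a nasal consonant → unchanged [u].
/b/ (between /u/ and /i/) is unaffected → [b].
/i/ meets the environment for rule 4 (before a nasal consonant) → [ĩ].
/n/ (between /i/ and /b/) occurs before a labial or velar stop → [m] by rule 1.
/b/ (between /n/ and /u/) is unaffected → [b].
/u/ (between /b/ and /k/) is in the target of rule 4 but the environment (before a nasal consonant) is not met → [u].
/k/ stays [k].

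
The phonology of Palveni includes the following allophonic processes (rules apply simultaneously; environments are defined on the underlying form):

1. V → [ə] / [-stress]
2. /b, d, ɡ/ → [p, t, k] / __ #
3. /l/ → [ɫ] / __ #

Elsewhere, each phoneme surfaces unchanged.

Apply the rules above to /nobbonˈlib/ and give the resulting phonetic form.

/n/ — not in any rule's target class → [n].
Rule 1 applies to /o/ (between /n/ and /b/: in an unstressed syllable) → [ə].
/b/ — between /o/ and /b/; rule 2 does not apply here → [b].
/b/ (between /b/ and /o/) is in the target of rule 2 but the environment (word-finally) is not met → [b].
/o/ — between /b/ and /n/, in an unstressed syllable — surfaces as [ə] (rule 1).
/n/ (between /o/ and /l/) is unaffected → [n].
/l/ (between /n/ and /i/) fails the environment for rule 3, so it stays [l].
/i/ — between /l/ and /b/; rule 1 does not apply here → [i].
/b/ meets the environment for rule 2 (word-finally) → [p].

[nəbbənˈlip]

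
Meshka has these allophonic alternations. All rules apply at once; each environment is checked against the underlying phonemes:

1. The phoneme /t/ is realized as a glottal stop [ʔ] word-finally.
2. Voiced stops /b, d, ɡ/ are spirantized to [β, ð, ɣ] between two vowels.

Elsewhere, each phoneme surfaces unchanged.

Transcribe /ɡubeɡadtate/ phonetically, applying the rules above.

[ɡuβeɣadtate]

/ɡ/ — word-initial; rule 2 does not apply here → [ɡ].
/b/ (between /u/ and /e/) occurs between two vowels → [β] by rule 2.
/ɡ/ (between /e/ and /a/): between two vowels, so rule 2 applies → [ɣ].
/d/ — between /a/ and /t/; rule 2 does not apply here → [d].
/t/ — between /d/ and /a/; rule 1 does not apply here → [t].
/t/ (between /a/ and /e/) fails the environment for rule 1, so it stays [t].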